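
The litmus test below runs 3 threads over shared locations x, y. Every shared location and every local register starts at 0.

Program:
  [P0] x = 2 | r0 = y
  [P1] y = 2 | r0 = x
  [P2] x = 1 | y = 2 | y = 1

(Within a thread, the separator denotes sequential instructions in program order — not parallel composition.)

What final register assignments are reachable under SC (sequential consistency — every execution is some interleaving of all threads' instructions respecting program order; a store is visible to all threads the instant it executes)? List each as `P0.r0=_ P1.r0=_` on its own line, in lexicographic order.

P0.r0=0 P1.r0=1
P0.r0=0 P1.r0=2
P0.r0=1 P1.r0=0
P0.r0=1 P1.r0=1
P0.r0=1 P1.r0=2
P0.r0=2 P1.r0=0
P0.r0=2 P1.r0=1
P0.r0=2 P1.r0=2

outcome vector order: (P0.r0,P1.r0)
|SC outcomes| = 8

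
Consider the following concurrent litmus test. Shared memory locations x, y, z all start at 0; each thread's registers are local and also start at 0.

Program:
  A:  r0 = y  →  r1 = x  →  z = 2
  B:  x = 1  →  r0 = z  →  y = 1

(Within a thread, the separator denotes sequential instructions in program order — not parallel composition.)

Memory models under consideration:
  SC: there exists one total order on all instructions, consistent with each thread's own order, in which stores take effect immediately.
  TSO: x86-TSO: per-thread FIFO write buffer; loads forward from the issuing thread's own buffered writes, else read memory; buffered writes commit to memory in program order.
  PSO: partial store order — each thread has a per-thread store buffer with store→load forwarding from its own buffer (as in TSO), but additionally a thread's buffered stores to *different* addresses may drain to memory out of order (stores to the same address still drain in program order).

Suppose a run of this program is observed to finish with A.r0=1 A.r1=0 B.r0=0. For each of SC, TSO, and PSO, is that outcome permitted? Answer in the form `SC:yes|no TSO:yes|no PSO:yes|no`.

outcome vector order: (A.r0,A.r1,B.r0)
SC: 5 outcomes — {<0 0 0>; <0 0 2>; <0 1 0>; <0 1 2>; <1 1 0>}
TSO: 5 outcomes — {<0 0 0>; <0 0 2>; <0 1 0>; <0 1 2>; <1 1 0>}
PSO: 6 outcomes — {<0 0 0>; <0 0 2>; <0 1 0>; <0 1 2>; <1 0 0>; <1 1 0>}
target <1 0 0> ∈ {PSO}

SC:no TSO:no PSO:yes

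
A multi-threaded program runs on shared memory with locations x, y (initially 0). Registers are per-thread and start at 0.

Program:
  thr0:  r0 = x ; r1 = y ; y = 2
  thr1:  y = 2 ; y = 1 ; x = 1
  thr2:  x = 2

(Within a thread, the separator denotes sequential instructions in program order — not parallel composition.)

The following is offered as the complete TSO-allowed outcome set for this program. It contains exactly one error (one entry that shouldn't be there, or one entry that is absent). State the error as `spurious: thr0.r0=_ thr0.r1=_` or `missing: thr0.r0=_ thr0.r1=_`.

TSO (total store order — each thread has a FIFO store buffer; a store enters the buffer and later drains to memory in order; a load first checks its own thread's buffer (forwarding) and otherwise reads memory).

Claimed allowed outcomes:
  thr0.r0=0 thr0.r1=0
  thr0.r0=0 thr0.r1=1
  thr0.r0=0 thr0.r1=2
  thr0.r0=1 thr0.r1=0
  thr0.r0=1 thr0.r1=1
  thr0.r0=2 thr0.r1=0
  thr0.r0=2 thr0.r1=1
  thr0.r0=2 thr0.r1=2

spurious: thr0.r0=1 thr0.r1=0

outcome vector order: (thr0.r0,thr0.r1)
under TSO → (0,0), (0,1), (0,2), (1,1), (2,0), (2,1), (2,2)
claimed∖TSO = {(1,0)}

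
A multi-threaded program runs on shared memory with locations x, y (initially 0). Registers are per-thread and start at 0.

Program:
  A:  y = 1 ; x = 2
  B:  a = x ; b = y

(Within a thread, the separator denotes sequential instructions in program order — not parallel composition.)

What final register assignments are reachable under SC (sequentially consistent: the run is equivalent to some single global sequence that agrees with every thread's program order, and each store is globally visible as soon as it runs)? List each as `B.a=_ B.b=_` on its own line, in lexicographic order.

outcome vector order: (B.a,B.b)
|SC outcomes| = 3

B.a=0 B.b=0
B.a=0 B.b=1
B.a=2 B.b=1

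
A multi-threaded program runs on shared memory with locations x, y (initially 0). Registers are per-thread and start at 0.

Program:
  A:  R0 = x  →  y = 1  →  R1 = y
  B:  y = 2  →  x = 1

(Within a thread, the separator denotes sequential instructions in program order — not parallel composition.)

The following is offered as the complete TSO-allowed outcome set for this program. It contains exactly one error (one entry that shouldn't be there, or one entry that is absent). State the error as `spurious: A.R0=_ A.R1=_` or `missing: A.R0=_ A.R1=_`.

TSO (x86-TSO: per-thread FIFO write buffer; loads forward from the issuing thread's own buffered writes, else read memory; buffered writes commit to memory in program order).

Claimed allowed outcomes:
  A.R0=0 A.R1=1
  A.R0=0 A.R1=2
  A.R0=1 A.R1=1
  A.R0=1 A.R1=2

outcome vector order: (A.R0,A.R1)
TSO: 3 outcomes — {0/1 0/2 1/1}
claimed∖TSO = {1/2}

spurious: A.R0=1 A.R1=2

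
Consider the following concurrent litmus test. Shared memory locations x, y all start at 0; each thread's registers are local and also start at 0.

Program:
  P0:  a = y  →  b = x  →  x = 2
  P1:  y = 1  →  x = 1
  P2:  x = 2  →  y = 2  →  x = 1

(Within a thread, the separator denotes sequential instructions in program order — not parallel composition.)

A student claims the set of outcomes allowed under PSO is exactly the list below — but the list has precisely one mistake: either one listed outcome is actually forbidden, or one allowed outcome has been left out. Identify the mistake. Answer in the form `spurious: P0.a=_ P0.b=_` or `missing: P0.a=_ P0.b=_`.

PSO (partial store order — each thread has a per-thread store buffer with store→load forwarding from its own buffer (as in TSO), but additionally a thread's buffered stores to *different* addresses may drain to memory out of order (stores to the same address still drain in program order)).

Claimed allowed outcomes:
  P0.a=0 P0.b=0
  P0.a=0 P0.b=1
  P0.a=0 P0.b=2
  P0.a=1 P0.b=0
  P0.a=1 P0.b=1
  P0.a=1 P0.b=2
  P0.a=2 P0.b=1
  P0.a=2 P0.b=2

outcome vector order: (P0.a,P0.b)
under PSO → (0,0), (0,1), (0,2), (1,0), (1,1), (1,2), (2,0), (2,1), (2,2)
PSO∖claimed = {(2,0)}

missing: P0.a=2 P0.b=0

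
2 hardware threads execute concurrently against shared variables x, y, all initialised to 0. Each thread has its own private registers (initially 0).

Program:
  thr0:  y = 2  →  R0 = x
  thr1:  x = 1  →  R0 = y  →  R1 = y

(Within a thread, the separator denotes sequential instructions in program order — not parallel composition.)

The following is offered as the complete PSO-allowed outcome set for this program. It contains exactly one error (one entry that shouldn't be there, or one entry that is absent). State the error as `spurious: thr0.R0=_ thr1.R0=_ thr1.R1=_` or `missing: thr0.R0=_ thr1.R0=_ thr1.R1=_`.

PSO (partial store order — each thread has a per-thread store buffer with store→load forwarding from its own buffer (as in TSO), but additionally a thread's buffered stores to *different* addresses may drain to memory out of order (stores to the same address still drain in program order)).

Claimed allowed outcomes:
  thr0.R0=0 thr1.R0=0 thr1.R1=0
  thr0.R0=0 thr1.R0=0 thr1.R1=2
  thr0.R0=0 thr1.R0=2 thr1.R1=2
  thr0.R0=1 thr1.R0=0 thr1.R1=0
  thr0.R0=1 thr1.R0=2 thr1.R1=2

outcome vector order: (thr0.R0,thr1.R0,thr1.R1)
PSO (6): (0,0,0) (0,0,2) (0,2,2) (1,0,0) (1,0,2) (1,2,2)
PSO∖claimed = {(1,0,2)}

missing: thr0.R0=1 thr1.R0=0 thr1.R1=2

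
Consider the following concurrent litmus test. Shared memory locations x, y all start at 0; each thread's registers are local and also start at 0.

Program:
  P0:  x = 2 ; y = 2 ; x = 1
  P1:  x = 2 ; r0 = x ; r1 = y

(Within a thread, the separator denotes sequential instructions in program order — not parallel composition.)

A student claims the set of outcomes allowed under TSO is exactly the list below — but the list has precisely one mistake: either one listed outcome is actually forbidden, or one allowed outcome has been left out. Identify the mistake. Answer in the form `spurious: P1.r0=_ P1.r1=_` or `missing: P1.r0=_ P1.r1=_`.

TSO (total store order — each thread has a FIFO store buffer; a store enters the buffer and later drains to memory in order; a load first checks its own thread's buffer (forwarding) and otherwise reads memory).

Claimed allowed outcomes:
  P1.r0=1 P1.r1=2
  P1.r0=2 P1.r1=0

outcome vector order: (P1.r0,P1.r1)
TSO: 3 outcomes — {12, 20, 22}
TSO∖claimed = {22}

missing: P1.r0=2 P1.r1=2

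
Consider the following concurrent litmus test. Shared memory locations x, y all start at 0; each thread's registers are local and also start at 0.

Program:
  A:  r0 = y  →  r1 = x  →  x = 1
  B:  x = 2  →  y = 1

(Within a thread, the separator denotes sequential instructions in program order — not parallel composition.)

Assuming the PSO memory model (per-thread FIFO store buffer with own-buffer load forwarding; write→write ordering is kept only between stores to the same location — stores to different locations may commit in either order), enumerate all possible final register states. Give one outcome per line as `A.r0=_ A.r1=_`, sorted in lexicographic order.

outcome vector order: (A.r0,A.r1)
|PSO outcomes| = 4

A.r0=0 A.r1=0
A.r0=0 A.r1=2
A.r0=1 A.r1=0
A.r0=1 A.r1=2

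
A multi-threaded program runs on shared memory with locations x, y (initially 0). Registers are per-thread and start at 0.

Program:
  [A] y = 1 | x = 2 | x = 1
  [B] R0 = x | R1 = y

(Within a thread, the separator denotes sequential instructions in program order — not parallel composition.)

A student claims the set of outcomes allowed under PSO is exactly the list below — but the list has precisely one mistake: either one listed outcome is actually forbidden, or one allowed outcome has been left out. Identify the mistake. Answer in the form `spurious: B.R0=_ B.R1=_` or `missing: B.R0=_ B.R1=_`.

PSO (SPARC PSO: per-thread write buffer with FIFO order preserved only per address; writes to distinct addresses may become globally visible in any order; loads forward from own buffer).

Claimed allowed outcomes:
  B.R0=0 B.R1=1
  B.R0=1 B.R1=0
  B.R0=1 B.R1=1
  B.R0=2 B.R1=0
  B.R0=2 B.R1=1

outcome vector order: (B.R0,B.R1)
PSO (6): <0 0>; <0 1>; <1 0>; <1 1>; <2 0>; <2 1>
PSO∖claimed = {<0 0>}

missing: B.R0=0 B.R1=0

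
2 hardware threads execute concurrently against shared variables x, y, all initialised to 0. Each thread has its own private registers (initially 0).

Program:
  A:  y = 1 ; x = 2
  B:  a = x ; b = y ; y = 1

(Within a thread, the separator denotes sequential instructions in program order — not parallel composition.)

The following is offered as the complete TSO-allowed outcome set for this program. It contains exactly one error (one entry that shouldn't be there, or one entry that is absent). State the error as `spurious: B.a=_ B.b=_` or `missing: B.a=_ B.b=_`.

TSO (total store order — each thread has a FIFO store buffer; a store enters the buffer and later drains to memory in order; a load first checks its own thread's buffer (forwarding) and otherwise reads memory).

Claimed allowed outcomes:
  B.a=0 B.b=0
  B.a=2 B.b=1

outcome vector order: (B.a,B.b)
TSO (3): 00 01 21
TSO∖claimed = {01}

missing: B.a=0 B.b=1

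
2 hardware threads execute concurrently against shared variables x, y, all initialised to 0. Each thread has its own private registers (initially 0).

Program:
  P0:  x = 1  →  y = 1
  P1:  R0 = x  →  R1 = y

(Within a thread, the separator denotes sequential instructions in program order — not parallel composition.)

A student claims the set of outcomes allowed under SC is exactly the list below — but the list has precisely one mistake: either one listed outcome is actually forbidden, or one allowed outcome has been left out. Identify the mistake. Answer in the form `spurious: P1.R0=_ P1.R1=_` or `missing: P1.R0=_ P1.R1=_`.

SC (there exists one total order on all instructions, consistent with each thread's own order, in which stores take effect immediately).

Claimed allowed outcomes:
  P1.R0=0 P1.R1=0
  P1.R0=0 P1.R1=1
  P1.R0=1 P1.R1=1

outcome vector order: (P1.R0,P1.R1)
SC (4): 00; 01; 10; 11
SC∖claimed = {10}

missing: P1.R0=1 P1.R1=0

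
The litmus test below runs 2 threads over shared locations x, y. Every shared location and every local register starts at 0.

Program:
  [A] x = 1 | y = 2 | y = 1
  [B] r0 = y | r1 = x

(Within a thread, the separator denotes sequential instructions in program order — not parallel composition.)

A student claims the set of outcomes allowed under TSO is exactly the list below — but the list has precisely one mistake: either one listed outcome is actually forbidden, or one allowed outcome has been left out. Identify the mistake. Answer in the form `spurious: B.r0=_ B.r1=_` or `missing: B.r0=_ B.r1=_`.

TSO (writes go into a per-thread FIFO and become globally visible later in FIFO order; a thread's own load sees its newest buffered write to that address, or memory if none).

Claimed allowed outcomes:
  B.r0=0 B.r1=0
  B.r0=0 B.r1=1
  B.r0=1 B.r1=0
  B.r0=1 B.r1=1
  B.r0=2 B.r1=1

spurious: B.r0=1 B.r1=0

outcome vector order: (B.r0,B.r1)
under TSO → 0/0 0/1 1/1 2/1
claimed∖TSO = {1/0}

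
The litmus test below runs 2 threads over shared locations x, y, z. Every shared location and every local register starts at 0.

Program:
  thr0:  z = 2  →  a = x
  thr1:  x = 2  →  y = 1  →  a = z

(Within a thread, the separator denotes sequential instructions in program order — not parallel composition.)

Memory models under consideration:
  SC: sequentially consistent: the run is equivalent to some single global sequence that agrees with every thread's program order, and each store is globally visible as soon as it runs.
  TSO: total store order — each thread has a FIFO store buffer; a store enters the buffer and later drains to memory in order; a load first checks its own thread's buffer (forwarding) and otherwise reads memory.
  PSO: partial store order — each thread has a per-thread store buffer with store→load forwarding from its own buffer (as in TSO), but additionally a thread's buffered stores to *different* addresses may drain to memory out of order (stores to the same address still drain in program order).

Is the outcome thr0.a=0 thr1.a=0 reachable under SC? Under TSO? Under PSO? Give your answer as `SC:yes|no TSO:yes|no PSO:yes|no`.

outcome vector order: (thr0.a,thr1.a)
SC: 3 outcomes — {<0 2>, <2 0>, <2 2>}
TSO: 4 outcomes — {<0 0>, <0 2>, <2 0>, <2 2>}
PSO: 4 outcomes — {<0 0>, <0 2>, <2 0>, <2 2>}
target <0 0> ∈ {TSO,PSO}

SC:no TSO:yes PSO:yes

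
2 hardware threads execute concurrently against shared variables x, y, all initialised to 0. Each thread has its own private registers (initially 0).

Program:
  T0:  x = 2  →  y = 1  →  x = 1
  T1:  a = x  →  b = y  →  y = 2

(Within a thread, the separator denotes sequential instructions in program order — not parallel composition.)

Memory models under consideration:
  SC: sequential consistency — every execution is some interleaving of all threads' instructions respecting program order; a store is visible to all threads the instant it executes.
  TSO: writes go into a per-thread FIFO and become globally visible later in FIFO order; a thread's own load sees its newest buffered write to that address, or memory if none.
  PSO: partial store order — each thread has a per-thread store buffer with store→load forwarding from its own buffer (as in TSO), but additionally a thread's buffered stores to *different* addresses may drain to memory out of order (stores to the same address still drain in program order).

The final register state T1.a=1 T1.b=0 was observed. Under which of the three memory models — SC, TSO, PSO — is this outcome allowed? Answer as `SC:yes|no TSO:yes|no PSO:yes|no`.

outcome vector order: (T1.a,T1.b)
SC (5): (0,0); (0,1); (1,1); (2,0); (2,1)
TSO (5): (0,0); (0,1); (1,1); (2,0); (2,1)
PSO (6): (0,0); (0,1); (1,0); (1,1); (2,0); (2,1)
target (1,0) ∈ {PSO}

SC:no TSO:no PSO:yes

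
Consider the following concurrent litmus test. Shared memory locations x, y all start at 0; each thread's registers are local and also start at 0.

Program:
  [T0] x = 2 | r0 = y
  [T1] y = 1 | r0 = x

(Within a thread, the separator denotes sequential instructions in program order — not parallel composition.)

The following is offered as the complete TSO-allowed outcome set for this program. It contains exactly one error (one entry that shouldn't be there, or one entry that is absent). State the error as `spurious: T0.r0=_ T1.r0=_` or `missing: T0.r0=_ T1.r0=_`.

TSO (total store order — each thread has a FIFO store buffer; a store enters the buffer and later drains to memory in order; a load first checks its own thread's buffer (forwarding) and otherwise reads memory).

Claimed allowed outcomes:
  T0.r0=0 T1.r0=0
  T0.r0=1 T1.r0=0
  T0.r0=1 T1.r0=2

missing: T0.r0=0 T1.r0=2

outcome vector order: (T0.r0,T1.r0)
[TSO] allowed = {(0,0) (0,2) (1,0) (1,2)}
TSO∖claimed = {(0,2)}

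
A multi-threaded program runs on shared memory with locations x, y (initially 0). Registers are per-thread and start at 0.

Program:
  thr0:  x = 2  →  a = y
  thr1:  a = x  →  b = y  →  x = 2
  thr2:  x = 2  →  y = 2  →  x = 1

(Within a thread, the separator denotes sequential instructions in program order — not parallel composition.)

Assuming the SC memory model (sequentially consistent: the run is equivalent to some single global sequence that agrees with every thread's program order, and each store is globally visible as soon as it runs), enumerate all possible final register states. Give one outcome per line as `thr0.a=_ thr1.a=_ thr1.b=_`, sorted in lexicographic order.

thr0.a=0 thr1.a=0 thr1.b=0
thr0.a=0 thr1.a=0 thr1.b=2
thr0.a=0 thr1.a=1 thr1.b=2
thr0.a=0 thr1.a=2 thr1.b=0
thr0.a=0 thr1.a=2 thr1.b=2
thr0.a=2 thr1.a=0 thr1.b=0
thr0.a=2 thr1.a=0 thr1.b=2
thr0.a=2 thr1.a=1 thr1.b=2
thr0.a=2 thr1.a=2 thr1.b=0
thr0.a=2 thr1.a=2 thr1.b=2

outcome vector order: (thr0.a,thr1.a,thr1.b)
|SC outcomes| = 10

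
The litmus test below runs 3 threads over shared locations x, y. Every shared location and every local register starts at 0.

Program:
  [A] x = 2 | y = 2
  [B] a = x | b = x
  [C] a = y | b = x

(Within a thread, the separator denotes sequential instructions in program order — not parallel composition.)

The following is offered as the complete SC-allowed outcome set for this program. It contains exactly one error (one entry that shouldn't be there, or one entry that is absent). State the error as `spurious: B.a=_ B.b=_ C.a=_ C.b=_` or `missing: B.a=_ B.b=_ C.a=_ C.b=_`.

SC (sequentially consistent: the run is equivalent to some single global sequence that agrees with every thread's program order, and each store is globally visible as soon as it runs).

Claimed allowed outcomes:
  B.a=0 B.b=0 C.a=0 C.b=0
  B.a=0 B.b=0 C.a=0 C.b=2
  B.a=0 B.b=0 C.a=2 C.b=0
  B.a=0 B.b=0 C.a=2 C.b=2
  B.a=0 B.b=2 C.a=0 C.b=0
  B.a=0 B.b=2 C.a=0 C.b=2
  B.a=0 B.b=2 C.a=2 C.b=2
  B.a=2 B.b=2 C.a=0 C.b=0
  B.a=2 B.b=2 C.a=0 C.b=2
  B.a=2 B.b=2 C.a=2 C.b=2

outcome vector order: (B.a,B.b,C.a,C.b)
SC: 9 outcomes — {(0,0,0,0), (0,0,0,2), (0,0,2,2), (0,2,0,0), (0,2,0,2), (0,2,2,2), (2,2,0,0), (2,2,0,2), (2,2,2,2)}
claimed∖SC = {(0,0,2,0)}

spurious: B.a=0 B.b=0 C.a=2 C.b=0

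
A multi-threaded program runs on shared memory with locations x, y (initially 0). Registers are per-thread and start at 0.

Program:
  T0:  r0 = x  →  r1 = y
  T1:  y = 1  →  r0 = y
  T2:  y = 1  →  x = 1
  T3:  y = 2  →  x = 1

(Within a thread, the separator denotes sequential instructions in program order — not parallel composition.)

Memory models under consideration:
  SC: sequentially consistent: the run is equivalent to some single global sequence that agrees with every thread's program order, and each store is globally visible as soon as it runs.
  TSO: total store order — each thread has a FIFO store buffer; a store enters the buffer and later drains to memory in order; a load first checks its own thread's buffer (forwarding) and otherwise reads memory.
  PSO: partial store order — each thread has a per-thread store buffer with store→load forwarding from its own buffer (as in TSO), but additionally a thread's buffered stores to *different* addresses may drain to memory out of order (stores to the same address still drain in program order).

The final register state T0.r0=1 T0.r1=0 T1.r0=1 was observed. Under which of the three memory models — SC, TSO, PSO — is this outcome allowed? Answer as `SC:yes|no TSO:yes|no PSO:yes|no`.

outcome vector order: (T0.r0,T0.r1,T1.r0)
under SC → <0 0 1> <0 0 2> <0 1 1> <0 1 2> <0 2 1> <0 2 2> <1 1 1> <1 1 2> <1 2 1> <1 2 2>
under TSO → <0 0 1> <0 0 2> <0 1 1> <0 1 2> <0 2 1> <0 2 2> <1 1 1> <1 1 2> <1 2 1> <1 2 2>
under PSO → <0 0 1> <0 0 2> <0 1 1> <0 1 2> <0 2 1> <0 2 2> <1 0 1> <1 0 2> <1 1 1> <1 1 2> <1 2 1> <1 2 2>
target <1 0 1> ∈ {PSO}

SC:no TSO:no PSO:yes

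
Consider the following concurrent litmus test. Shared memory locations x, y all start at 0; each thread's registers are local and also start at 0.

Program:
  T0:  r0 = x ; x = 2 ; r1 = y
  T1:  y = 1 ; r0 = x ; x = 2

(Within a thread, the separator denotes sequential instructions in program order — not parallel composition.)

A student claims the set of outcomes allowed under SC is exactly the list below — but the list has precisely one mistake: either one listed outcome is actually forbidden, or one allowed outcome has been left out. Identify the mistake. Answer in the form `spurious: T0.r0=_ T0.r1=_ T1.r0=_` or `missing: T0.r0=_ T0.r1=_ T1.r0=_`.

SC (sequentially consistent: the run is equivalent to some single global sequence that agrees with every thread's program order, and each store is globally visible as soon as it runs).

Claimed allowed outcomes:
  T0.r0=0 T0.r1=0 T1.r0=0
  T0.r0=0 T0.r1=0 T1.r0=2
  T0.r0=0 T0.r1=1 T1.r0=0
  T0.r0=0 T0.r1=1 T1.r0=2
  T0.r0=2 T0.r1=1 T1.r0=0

spurious: T0.r0=0 T0.r1=0 T1.r0=0

outcome vector order: (T0.r0,T0.r1,T1.r0)
under SC → <0 0 2>; <0 1 0>; <0 1 2>; <2 1 0>
claimed∖SC = {<0 0 0>}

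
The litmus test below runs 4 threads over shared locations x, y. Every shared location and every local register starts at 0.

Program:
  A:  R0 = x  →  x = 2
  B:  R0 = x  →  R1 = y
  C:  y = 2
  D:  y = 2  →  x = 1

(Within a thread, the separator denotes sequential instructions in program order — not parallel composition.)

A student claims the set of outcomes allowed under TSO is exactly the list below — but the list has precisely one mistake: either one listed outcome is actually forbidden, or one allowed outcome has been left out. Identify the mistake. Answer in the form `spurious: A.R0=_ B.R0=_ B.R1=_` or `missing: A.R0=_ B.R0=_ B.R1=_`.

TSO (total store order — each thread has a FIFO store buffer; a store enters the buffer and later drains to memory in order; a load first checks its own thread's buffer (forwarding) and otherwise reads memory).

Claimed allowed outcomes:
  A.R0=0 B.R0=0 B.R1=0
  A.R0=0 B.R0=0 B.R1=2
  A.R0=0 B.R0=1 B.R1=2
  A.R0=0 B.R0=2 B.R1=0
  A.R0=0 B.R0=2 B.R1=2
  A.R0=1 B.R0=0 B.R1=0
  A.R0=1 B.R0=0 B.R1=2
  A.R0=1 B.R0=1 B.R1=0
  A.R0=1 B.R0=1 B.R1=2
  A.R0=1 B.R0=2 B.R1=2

spurious: A.R0=1 B.R0=1 B.R1=0

outcome vector order: (A.R0,B.R0,B.R1)
[TSO] allowed = {(0,0,0), (0,0,2), (0,1,2), (0,2,0), (0,2,2), (1,0,0), (1,0,2), (1,1,2), (1,2,2)}
claimed∖TSO = {(1,1,0)}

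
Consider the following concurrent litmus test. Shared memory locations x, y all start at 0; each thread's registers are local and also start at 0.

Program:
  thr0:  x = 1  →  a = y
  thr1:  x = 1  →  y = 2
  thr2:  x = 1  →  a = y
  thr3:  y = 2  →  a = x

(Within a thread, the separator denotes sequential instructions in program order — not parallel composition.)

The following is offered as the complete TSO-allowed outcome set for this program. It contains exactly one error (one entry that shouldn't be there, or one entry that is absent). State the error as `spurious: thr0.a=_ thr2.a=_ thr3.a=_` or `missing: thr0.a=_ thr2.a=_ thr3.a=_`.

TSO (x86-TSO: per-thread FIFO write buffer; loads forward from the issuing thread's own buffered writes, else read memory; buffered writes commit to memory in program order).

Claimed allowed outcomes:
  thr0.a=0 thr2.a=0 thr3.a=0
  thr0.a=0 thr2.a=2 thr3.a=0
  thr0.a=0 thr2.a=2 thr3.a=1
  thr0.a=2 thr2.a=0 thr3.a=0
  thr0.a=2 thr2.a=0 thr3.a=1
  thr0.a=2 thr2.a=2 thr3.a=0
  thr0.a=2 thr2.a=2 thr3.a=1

outcome vector order: (thr0.a,thr2.a,thr3.a)
TSO (8): <0 0 0>, <0 0 1>, <0 2 0>, <0 2 1>, <2 0 0>, <2 0 1>, <2 2 0>, <2 2 1>
TSO∖claimed = {<0 0 1>}

missing: thr0.a=0 thr2.a=0 thr3.a=1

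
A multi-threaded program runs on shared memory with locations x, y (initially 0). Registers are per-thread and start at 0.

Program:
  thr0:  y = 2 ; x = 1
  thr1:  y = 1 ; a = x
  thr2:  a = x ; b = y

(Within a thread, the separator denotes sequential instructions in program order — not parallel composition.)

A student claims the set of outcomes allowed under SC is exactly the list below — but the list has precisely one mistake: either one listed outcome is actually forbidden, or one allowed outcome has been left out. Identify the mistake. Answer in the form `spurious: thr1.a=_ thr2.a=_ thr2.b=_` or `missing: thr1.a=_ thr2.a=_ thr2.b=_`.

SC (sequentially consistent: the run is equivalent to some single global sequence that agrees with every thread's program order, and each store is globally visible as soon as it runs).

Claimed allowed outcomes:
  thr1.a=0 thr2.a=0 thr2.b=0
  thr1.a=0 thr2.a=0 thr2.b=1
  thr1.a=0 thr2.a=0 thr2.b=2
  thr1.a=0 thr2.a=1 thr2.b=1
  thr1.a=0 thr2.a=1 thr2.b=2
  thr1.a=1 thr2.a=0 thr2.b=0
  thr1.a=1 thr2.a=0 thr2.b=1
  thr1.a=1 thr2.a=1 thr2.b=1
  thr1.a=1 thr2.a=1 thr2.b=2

missing: thr1.a=1 thr2.a=0 thr2.b=2

outcome vector order: (thr1.a,thr2.a,thr2.b)
[SC] allowed = {000 001 002 011 012 100 101 102 111 112}
SC∖claimed = {102}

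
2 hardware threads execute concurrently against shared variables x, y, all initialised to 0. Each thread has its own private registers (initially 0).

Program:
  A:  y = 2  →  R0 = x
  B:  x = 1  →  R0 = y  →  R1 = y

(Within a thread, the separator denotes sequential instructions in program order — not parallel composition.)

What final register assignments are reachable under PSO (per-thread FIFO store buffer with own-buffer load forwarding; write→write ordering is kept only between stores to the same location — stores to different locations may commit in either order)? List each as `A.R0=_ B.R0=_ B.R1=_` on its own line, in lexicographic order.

A.R0=0 B.R0=0 B.R1=0
A.R0=0 B.R0=0 B.R1=2
A.R0=0 B.R0=2 B.R1=2
A.R0=1 B.R0=0 B.R1=0
A.R0=1 B.R0=0 B.R1=2
A.R0=1 B.R0=2 B.R1=2

outcome vector order: (A.R0,B.R0,B.R1)
|PSO outcomes| = 6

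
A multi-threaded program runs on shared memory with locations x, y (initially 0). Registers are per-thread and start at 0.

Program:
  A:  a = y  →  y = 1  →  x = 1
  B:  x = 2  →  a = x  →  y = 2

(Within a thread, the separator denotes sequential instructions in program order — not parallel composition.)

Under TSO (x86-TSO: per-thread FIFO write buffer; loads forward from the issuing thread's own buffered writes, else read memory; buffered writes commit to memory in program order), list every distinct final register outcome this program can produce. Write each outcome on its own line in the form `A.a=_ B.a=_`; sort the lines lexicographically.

A.a=0 B.a=1
A.a=0 B.a=2
A.a=2 B.a=2

outcome vector order: (A.a,B.a)
|TSO outcomes| = 3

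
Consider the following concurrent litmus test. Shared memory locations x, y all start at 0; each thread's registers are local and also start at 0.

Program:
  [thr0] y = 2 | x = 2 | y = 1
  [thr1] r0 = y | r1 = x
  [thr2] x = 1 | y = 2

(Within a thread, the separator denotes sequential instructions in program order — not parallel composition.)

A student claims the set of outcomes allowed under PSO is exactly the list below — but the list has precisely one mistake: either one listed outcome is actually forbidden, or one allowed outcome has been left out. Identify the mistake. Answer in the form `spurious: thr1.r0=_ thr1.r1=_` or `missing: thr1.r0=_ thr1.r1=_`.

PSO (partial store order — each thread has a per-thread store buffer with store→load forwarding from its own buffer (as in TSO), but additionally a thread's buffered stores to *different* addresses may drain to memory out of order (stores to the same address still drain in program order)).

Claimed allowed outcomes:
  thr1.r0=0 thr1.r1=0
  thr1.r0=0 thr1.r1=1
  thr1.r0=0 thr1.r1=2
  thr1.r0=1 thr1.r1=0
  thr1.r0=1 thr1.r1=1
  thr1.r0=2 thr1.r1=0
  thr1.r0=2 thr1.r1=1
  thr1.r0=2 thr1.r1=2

outcome vector order: (thr1.r0,thr1.r1)
PSO: 9 outcomes — {(0,0) (0,1) (0,2) (1,0) (1,1) (1,2) (2,0) (2,1) (2,2)}
PSO∖claimed = {(1,2)}

missing: thr1.r0=1 thr1.r1=2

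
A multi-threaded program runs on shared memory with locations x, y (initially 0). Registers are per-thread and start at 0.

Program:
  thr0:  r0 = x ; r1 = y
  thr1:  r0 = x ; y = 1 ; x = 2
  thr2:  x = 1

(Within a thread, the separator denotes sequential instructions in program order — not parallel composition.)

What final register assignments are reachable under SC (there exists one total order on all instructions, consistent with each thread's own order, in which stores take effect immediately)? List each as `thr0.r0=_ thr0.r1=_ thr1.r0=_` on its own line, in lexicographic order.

thr0.r0=0 thr0.r1=0 thr1.r0=0
thr0.r0=0 thr0.r1=0 thr1.r0=1
thr0.r0=0 thr0.r1=1 thr1.r0=0
thr0.r0=0 thr0.r1=1 thr1.r0=1
thr0.r0=1 thr0.r1=0 thr1.r0=0
thr0.r0=1 thr0.r1=0 thr1.r0=1
thr0.r0=1 thr0.r1=1 thr1.r0=0
thr0.r0=1 thr0.r1=1 thr1.r0=1
thr0.r0=2 thr0.r1=1 thr1.r0=0
thr0.r0=2 thr0.r1=1 thr1.r0=1

outcome vector order: (thr0.r0,thr0.r1,thr1.r0)
|SC outcomes| = 10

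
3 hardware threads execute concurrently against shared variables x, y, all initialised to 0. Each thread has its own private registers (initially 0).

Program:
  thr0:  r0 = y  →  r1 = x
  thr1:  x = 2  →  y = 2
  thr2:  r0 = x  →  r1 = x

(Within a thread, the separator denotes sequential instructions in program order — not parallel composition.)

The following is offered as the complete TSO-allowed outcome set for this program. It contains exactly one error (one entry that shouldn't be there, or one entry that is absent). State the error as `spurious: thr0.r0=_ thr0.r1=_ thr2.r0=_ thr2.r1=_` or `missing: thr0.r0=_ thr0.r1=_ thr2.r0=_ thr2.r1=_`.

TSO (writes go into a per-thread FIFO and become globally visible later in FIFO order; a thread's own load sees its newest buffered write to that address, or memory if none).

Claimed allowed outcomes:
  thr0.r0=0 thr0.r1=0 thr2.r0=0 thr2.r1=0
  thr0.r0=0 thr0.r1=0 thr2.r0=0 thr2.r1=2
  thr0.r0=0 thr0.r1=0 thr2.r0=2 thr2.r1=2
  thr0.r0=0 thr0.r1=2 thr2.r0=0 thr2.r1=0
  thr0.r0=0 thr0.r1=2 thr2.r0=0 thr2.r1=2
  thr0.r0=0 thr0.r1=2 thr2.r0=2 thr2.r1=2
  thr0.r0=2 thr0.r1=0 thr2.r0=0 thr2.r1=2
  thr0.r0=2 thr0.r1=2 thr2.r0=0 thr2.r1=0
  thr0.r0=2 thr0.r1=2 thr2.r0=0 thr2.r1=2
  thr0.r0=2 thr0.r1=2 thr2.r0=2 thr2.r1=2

spurious: thr0.r0=2 thr0.r1=0 thr2.r0=0 thr2.r1=2

outcome vector order: (thr0.r0,thr0.r1,thr2.r0,thr2.r1)
under TSO → (0,0,0,0) (0,0,0,2) (0,0,2,2) (0,2,0,0) (0,2,0,2) (0,2,2,2) (2,2,0,0) (2,2,0,2) (2,2,2,2)
claimed∖TSO = {(2,0,0,2)}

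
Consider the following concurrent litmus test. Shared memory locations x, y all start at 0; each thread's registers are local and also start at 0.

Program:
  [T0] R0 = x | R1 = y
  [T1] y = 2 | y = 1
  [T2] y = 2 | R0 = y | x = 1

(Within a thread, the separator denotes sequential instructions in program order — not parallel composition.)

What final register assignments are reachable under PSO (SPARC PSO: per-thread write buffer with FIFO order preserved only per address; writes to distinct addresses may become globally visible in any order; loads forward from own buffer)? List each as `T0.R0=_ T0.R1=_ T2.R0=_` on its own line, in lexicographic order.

T0.R0=0 T0.R1=0 T2.R0=1
T0.R0=0 T0.R1=0 T2.R0=2
T0.R0=0 T0.R1=1 T2.R0=1
T0.R0=0 T0.R1=1 T2.R0=2
T0.R0=0 T0.R1=2 T2.R0=1
T0.R0=0 T0.R1=2 T2.R0=2
T0.R0=1 T0.R1=0 T2.R0=2
T0.R0=1 T0.R1=1 T2.R0=1
T0.R0=1 T0.R1=1 T2.R0=2
T0.R0=1 T0.R1=2 T2.R0=2

outcome vector order: (T0.R0,T0.R1,T2.R0)
|PSO outcomes| = 10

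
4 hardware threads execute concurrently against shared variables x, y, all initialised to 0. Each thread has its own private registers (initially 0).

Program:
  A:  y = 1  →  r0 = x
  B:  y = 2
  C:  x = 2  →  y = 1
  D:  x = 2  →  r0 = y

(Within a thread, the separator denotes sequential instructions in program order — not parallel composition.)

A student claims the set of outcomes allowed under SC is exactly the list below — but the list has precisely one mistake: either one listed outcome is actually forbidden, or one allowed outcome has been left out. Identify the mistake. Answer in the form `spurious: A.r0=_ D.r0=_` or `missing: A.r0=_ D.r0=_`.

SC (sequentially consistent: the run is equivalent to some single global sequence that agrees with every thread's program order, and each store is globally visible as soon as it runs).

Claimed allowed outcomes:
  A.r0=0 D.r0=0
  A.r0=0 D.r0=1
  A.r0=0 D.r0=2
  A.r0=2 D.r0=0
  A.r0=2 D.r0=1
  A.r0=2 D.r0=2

outcome vector order: (A.r0,D.r0)
[SC] allowed = {0/1, 0/2, 2/0, 2/1, 2/2}
claimed∖SC = {0/0}

spurious: A.r0=0 D.r0=0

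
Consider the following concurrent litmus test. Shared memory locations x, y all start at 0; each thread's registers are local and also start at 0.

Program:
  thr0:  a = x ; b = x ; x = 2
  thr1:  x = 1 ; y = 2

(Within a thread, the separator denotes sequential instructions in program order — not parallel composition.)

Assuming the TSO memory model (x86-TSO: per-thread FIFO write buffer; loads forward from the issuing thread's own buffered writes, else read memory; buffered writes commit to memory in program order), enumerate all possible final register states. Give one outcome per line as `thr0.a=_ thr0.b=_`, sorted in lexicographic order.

thr0.a=0 thr0.b=0
thr0.a=0 thr0.b=1
thr0.a=1 thr0.b=1

outcome vector order: (thr0.a,thr0.b)
|TSO outcomes| = 3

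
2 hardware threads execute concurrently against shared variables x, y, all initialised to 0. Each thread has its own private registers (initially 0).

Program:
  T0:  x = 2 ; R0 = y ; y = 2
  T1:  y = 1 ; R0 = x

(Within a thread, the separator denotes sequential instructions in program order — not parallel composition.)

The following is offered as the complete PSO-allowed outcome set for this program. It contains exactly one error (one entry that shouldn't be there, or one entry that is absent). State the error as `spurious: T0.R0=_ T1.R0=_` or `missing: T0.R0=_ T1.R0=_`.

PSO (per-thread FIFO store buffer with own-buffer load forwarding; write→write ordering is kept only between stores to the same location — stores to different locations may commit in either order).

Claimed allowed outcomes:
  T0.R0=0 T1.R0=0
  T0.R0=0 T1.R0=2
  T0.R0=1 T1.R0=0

missing: T0.R0=1 T1.R0=2

outcome vector order: (T0.R0,T1.R0)
PSO (4): 0/0, 0/2, 1/0, 1/2
PSO∖claimed = {1/2}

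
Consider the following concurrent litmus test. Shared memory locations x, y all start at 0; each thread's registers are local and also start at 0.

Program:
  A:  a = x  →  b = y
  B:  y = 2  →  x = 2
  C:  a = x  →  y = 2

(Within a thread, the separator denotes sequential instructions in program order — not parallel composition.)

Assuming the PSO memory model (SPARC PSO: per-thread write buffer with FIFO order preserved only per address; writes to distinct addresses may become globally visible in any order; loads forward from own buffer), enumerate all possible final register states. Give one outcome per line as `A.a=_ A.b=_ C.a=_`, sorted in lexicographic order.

A.a=0 A.b=0 C.a=0
A.a=0 A.b=0 C.a=2
A.a=0 A.b=2 C.a=0
A.a=0 A.b=2 C.a=2
A.a=2 A.b=0 C.a=0
A.a=2 A.b=0 C.a=2
A.a=2 A.b=2 C.a=0
A.a=2 A.b=2 C.a=2

outcome vector order: (A.a,A.b,C.a)
|PSO outcomes| = 8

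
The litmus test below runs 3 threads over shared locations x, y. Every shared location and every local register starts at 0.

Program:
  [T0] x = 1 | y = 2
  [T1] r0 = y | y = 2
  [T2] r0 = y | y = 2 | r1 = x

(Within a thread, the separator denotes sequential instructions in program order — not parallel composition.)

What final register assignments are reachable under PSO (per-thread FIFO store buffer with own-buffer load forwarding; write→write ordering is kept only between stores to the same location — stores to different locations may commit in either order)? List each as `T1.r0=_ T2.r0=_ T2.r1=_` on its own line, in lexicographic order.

outcome vector order: (T1.r0,T2.r0,T2.r1)
|PSO outcomes| = 8

T1.r0=0 T2.r0=0 T2.r1=0
T1.r0=0 T2.r0=0 T2.r1=1
T1.r0=0 T2.r0=2 T2.r1=0
T1.r0=0 T2.r0=2 T2.r1=1
T1.r0=2 T2.r0=0 T2.r1=0
T1.r0=2 T2.r0=0 T2.r1=1
T1.r0=2 T2.r0=2 T2.r1=0
T1.r0=2 T2.r0=2 T2.r1=1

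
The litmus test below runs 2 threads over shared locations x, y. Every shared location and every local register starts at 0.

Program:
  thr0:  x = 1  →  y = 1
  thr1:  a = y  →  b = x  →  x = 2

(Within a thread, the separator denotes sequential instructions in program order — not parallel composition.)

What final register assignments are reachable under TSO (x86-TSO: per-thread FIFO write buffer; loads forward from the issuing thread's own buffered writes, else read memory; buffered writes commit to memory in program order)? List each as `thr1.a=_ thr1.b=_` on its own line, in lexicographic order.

thr1.a=0 thr1.b=0
thr1.a=0 thr1.b=1
thr1.a=1 thr1.b=1

outcome vector order: (thr1.a,thr1.b)
|TSO outcomes| = 3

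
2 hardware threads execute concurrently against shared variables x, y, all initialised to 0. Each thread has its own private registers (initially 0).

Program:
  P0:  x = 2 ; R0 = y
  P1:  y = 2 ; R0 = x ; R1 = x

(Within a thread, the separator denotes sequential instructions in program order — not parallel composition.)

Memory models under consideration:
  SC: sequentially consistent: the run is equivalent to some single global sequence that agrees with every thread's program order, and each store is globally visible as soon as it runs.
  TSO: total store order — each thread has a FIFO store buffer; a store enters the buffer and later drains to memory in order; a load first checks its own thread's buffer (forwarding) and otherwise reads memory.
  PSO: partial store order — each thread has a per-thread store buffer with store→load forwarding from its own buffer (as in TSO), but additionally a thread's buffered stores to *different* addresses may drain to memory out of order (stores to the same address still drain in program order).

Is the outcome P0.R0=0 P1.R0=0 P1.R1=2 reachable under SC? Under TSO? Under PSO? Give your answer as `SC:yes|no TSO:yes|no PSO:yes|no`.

SC:no TSO:yes PSO:yes

outcome vector order: (P0.R0,P1.R0,P1.R1)
SC (4): 022 200 202 222
TSO (6): 000 002 022 200 202 222
PSO (6): 000 002 022 200 202 222
target 002 ∈ {TSO,PSO}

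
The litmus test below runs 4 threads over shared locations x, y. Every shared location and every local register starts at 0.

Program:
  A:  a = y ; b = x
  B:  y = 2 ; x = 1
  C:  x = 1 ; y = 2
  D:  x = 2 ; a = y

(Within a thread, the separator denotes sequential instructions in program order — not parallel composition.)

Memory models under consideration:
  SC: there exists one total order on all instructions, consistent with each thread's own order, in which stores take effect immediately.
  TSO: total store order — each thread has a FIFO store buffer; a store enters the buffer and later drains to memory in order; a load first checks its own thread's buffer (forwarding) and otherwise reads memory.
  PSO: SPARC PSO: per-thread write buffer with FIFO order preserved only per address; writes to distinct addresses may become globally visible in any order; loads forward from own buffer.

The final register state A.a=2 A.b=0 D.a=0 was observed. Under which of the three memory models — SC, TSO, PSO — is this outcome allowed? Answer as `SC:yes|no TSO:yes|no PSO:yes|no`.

SC:no TSO:yes PSO:yes

outcome vector order: (A.a,A.b,D.a)
[SC] allowed = {000; 002; 010; 012; 020; 022; 202; 210; 212; 220; 222}
[TSO] allowed = {000; 002; 010; 012; 020; 022; 200; 202; 210; 212; 220; 222}
[PSO] allowed = {000; 002; 010; 012; 020; 022; 200; 202; 210; 212; 220; 222}
target 200 ∈ {TSO,PSO}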